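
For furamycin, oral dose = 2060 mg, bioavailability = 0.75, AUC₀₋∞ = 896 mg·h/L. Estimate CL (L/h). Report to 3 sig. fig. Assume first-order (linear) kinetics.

1.72 L/h

CL = F·Dose / AUC = 0.75 × 2060 / 896 = 1.724 L/h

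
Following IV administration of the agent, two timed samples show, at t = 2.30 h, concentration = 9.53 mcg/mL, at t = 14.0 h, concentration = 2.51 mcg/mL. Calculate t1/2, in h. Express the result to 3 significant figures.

k = ln(C₁/C₂) / (t₂ − t₁) = ln(9.53/2.51) / (14.0 − 2.30)
  = 1.334 / 11.70 = 0.1140 h⁻¹
t½ = ln2 / k = 0.693147 / 0.1140 = 6.080 h

6.08 h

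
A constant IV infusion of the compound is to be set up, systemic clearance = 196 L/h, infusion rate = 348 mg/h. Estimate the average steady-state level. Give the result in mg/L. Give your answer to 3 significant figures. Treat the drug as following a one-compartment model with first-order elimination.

At steady state Css = R₀ / CL = 348 / 196.0 = 1.776 mg/L

1.78 mg/L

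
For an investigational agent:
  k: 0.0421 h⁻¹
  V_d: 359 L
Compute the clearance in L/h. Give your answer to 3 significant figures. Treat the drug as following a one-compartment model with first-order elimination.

15.1 L/h

CL = k × Vd = 0.0421 × 359 = 15.11 L/h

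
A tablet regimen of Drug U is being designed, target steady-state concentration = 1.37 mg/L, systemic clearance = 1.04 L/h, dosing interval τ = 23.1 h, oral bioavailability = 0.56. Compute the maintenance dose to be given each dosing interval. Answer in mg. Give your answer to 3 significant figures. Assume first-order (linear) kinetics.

58.8 mg

At steady state, F × (Dose/τ) = Css × CL.
Dose = Css × CL × τ / F = 1.37 × 1.040 × 23.1 / 0.56 = 58.77 mg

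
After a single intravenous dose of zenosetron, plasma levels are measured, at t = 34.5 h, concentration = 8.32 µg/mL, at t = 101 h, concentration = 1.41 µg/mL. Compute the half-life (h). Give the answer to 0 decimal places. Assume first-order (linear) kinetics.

26 h

k = ln(C₁/C₂) / (t₂ − t₁) = ln(8.32/1.41) / (101 − 34.5)
  = 1.775 / 66.50 = 0.02669 h⁻¹
t½ = ln2 / k = 0.693147 / 0.02669 = 25.97 h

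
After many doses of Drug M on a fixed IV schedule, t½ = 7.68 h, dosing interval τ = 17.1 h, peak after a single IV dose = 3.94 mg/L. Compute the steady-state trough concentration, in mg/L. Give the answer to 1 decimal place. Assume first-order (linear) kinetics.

k = ln2 / t½ = 0.693147 / 7.68 = 0.09025 h⁻¹
e^(−kτ) = e^(−0.09025 × 17.1) = 0.2137
Accumulation ratio R = 1 / (1 − e^(−kτ)) = 1 / (1 − 0.2137) = 1.272
Steady-state trough = C₀ × R × e^(−kτ) = 3.94 × 1.272 × 0.2137 = 1.071 mg/L

1.1 mg/L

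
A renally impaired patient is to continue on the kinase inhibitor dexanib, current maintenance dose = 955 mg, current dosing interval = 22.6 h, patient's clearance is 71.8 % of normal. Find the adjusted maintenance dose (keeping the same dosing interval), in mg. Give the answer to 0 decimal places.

To keep the same average steady-state level, dosing rate must scale with clearance.
CL ratio = 71.8 / 100 = 0.7180
New dose (same interval) = 955 × 0.7180 = 685.7 mg

686 mg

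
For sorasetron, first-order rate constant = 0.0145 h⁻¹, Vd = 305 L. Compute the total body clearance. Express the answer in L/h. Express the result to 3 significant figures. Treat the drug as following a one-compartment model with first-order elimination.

4.42 L/h

CL = k × Vd = 0.0145 × 305 = 4.423 L/h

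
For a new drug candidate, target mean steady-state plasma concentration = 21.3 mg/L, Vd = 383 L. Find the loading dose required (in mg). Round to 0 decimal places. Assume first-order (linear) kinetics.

LD = Css × Vd = 21.3 × 383 = 8158 mg

8158 mg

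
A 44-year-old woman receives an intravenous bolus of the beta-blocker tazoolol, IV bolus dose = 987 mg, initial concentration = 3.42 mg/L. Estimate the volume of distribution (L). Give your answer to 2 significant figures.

290 L

Vd = Dose / C₀ = 987.0 / 3.42 = 288.6 L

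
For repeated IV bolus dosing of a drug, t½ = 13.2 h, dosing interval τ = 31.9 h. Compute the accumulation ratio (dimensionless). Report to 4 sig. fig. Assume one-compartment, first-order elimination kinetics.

k = ln2 / t½ = 0.693147 / 13.2 = 0.05251 h⁻¹
e^(−kτ) = e^(−0.05251 × 31.9) = 0.1873
Accumulation ratio R = 1 / (1 − e^(−kτ)) = 1 / (1 − 0.1873) = 1.230

1.230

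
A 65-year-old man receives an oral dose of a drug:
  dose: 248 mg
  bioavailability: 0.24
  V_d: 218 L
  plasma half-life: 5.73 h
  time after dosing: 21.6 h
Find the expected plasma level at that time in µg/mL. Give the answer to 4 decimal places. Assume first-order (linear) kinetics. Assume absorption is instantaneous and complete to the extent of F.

Amount reaching circulation = F × Dose = 0.24 × 248.0 = 59.52 mg
C₀ = F·Dose / Vd = 59.52 / 218 = 0.2730 mg/L
k = ln2 / t½ = 0.693147 / 5.73 = 0.1210 h⁻¹
C = C₀ · e^(−k·t) = 0.2730 × e^(−0.1210 × 21.6)
  = 0.2730 × 0.07327 = 0.02000 mg/L
(0.02000 mg/L = 0.02000 µg/mL)

0.0200 µg/mL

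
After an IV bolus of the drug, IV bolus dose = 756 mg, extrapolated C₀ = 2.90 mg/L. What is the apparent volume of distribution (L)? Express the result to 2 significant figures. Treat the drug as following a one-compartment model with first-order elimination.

Vd = Dose / C₀ = 756.0 / 2.90 = 260.7 L

260 L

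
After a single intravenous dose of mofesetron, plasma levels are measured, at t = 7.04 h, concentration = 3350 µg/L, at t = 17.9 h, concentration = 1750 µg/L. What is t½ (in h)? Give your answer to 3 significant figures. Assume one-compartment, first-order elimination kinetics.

11.6 h

k = ln(C₁/C₂) / (t₂ − t₁) = ln(3350/1750) / (17.9 − 7.04)
  = 0.6493 / 10.86 = 0.05979 h⁻¹
t½ = ln2 / k = 0.693147 / 0.05979 = 11.59 h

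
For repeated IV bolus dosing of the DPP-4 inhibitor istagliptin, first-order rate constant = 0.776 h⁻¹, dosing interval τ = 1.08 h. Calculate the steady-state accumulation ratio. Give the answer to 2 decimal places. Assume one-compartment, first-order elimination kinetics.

1.76

e^(−kτ) = e^(−0.7760 × 1.08) = 0.4325
Accumulation ratio R = 1 / (1 − e^(−kτ)) = 1 / (1 − 0.4325) = 1.762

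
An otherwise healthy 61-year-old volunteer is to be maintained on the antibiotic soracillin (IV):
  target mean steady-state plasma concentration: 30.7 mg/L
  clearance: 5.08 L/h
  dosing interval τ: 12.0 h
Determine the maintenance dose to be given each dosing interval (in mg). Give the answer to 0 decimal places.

At steady state, Dose/τ = Css × CL.
Dose = Css × CL × τ = 30.7 × 5.080 × 12.0 = 1871 mg

1871 mg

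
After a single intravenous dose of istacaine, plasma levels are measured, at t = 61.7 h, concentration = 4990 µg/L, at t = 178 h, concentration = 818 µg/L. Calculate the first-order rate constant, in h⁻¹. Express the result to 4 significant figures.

0.01555 h⁻¹

k = ln(C₁/C₂) / (t₂ − t₁) = ln(4990/818) / (178 − 61.7)
  = 1.808 / 116.3 = 0.01555 h⁻¹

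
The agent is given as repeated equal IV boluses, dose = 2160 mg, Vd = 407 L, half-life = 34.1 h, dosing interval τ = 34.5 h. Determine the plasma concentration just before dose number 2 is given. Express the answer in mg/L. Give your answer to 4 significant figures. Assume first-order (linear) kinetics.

C₀ per dose = Dose / Vd = 2160 / 407 = 5.307 mg/L
k = ln2 / t½ = 0.693147 / 34.1 = 0.02033 h⁻¹
Fraction remaining after one interval: r = e^(−kτ) = e^(−0.02033 × 34.5) = 0.4959
Before dose 2, 1 dose has been given (aged 1τ).
C_trough = C₀ × r = 5.307 × 0.4959 = 2.632 mg/L

2.632 mg/L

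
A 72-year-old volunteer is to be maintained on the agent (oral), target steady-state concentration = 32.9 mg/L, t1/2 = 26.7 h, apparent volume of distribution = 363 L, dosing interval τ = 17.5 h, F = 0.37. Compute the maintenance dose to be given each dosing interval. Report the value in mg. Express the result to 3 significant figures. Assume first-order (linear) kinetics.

14700 mg

k = ln2 / t½ = 0.693147 / 26.7 = 0.02596 h⁻¹
CL = k × Vd = 0.02596 × 363 = 9.423 L/h
At steady state, F × (Dose/τ) = Css × CL.
Dose = Css × CL × τ / F = 32.9 × 9.423 × 17.5 / 0.37 = 14660 mg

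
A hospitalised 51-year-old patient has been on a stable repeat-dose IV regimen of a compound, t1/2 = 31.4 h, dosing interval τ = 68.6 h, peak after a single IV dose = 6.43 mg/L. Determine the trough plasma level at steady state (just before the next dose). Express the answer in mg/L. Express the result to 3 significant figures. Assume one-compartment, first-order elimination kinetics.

k = ln2 / t½ = 0.693147 / 31.4 = 0.02207 h⁻¹
e^(−kτ) = e^(−0.02207 × 68.6) = 0.2200
Accumulation ratio R = 1 / (1 − e^(−kτ)) = 1 / (1 − 0.2200) = 1.282
Steady-state trough = C₀ × R × e^(−kτ) = 6.43 × 1.282 × 0.2200 = 1.814 mg/L

1.81 mg/L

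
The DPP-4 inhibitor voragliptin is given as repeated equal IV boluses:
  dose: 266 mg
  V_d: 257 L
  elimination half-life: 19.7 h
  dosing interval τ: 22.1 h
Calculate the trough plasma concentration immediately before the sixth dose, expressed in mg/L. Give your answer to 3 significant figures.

0.862 mg/L

C₀ per dose = Dose / Vd = 266 / 257 = 1.035 mg/L
k = ln2 / t½ = 0.693147 / 19.7 = 0.03519 h⁻¹
Fraction remaining after one interval: r = e^(−kτ) = e^(−0.03519 × 22.1) = 0.4595
Before dose 6, 5 doses have been given (aged 1τ, 2τ, 3τ, 4τ, 5τ).
C_trough = C₀ × (r + r² + … + r^5) = C₀ × r(1−r^5)/(1−r)
        = 1.035 × 0.4595 × (1 − 0.02048) / (1 − 0.4595) = 0.8619 mg/L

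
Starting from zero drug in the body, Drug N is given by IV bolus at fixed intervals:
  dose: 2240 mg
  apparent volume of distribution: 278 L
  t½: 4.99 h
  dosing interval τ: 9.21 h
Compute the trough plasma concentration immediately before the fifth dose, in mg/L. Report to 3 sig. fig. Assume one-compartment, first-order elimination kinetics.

3.09 mg/L

C₀ per dose = Dose / Vd = 2240 / 278 = 8.058 mg/L
k = ln2 / t½ = 0.693147 / 4.99 = 0.1389 h⁻¹
Fraction remaining after one interval: r = e^(−kτ) = e^(−0.1389 × 9.21) = 0.2782
Before dose 5, 4 doses have been given (aged 1τ, 2τ, 3τ, 4τ).
C_trough = C₀ × (r + r² + … + r^4) = C₀ × r(1−r^4)/(1−r)
        = 8.058 × 0.2782 × (1 − 0.005990) / (1 − 0.2782) = 3.087 mg/L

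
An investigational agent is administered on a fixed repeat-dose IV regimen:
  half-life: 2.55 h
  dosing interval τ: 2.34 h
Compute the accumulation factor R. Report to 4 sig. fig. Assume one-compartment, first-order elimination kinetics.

2.125

k = ln2 / t½ = 0.693147 / 2.55 = 0.2718 h⁻¹
e^(−kτ) = e^(−0.2718 × 2.34) = 0.5294
Accumulation ratio R = 1 / (1 − e^(−kτ)) = 1 / (1 − 0.5294) = 2.125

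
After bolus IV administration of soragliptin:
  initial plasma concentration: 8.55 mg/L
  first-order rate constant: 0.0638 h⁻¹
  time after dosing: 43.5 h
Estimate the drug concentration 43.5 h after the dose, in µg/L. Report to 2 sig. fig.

C = C₀ · e^(−k·t) = 8.550 × e^(−0.06380 × 43.5)
  = 8.550 × 0.06233 = 0.5329 mg/L
Convert: 0.5329 mg/L × 1000 = 532.9 µg/L

530 µg/L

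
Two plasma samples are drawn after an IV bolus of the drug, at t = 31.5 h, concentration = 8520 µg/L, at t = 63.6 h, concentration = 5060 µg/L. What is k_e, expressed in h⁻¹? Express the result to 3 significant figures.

0.0162 h⁻¹

k = ln(C₁/C₂) / (t₂ − t₁) = ln(8520/5060) / (63.6 − 31.5)
  = 0.5210 / 32.10 = 0.01623 h⁻¹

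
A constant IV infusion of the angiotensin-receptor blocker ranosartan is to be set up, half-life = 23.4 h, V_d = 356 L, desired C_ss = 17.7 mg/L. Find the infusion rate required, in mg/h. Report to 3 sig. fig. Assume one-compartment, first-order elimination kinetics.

k = ln2 / t½ = 0.693147 / 23.4 = 0.02962 h⁻¹
CL = k × Vd = 0.02962 × 356 = 10.54 L/h
At steady state, infusion rate R₀ = Css × CL = 17.7 × 10.54 = 186.6 mg/h

187 mg/h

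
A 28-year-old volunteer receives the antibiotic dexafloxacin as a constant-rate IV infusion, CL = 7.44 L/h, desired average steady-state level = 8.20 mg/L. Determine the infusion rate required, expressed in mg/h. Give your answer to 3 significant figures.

At steady state, infusion rate R₀ = Css × CL = 8.20 × 7.440 = 61.01 mg/h

61.0 mg/h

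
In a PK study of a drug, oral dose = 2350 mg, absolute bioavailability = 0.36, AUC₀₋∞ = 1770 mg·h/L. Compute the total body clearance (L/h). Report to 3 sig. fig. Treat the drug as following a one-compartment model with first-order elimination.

CL = F·Dose / AUC = 0.36 × 2350 / 1770 = 0.4780 L/h

0.478 L/h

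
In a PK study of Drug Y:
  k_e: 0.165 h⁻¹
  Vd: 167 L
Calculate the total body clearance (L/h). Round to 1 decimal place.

27.6 L/h

CL = k × Vd = 0.165 × 167 = 27.56 L/h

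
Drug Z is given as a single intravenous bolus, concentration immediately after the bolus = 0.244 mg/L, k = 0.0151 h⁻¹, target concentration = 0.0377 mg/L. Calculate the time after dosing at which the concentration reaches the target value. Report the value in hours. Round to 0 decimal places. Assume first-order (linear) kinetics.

124 h

t = ln(C₀ / C) / k = ln(0.2440 / 0.0377) / 0.01510
  = ln(6.472) / 0.01510 = 1.867 / 0.01510 = 123.6 h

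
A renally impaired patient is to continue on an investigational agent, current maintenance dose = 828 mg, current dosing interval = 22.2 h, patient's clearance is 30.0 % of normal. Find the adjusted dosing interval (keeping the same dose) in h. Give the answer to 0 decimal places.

To keep the same average steady-state level, dosing rate must scale with clearance.
CL ratio = 30.0 / 100 = 0.3000
New interval (same dose) = 22.2 / 0.3000 = 74.00 h

74 h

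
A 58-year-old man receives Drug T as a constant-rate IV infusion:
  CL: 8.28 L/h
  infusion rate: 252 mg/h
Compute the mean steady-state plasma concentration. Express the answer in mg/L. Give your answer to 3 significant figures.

At steady state Css = R₀ / CL = 252 / 8.280 = 30.43 mg/L

30.4 mg/L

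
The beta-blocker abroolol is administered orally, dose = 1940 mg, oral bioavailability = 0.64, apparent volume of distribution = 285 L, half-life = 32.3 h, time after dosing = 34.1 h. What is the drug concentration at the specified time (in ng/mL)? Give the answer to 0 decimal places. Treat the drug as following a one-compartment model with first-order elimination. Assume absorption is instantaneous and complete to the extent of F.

2096 ng/mL

Amount reaching circulation = F × Dose = 0.64 × 1940 = 1242 mg
C₀ = F·Dose / Vd = 1242 / 285 = 4.358 mg/L
k = ln2 / t½ = 0.693147 / 32.3 = 0.02146 h⁻¹
C = C₀ · e^(−k·t) = 4.358 × e^(−0.02146 × 34.1)
  = 4.358 × 0.4810 = 2.096 mg/L
Convert: 2.096 mg/L × 1000 = 2096 ng/mL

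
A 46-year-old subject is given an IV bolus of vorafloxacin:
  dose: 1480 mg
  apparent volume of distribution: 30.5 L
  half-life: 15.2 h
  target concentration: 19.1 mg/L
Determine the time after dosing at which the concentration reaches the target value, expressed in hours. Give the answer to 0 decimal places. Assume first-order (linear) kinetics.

C₀ = Dose / Vd = 1480 / 30.5 = 48.52 mg/L
k = ln2 / t½ = 0.693147 / 15.2 = 0.04560 h⁻¹
t = ln(C₀ / C) / k = ln(48.52 / 19.1) / 0.04560
  = ln(2.540) / 0.04560 = 0.9322 / 0.04560 = 20.44 h

20 h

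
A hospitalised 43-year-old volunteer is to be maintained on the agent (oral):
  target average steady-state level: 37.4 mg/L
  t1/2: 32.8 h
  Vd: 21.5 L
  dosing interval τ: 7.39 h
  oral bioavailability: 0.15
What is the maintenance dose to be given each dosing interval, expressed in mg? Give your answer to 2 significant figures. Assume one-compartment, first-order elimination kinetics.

840 mg

k = ln2 / t½ = 0.693147 / 32.8 = 0.02113 h⁻¹
CL = k × Vd = 0.02113 × 21.5 = 0.4543 L/h
At steady state, F × (Dose/τ) = Css × CL.
Dose = Css × CL × τ / F = 37.4 × 0.4543 × 7.39 / 0.15 = 837.1 mg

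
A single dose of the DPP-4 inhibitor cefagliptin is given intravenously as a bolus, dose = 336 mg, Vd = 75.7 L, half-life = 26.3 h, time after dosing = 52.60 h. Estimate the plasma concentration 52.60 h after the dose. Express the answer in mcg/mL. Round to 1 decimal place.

C₀ = Dose / Vd = 336.0 / 75.7 = 4.439 mg/L
k = ln2 / t½ = 0.693147 / 26.3 = 0.02636 h⁻¹
t / t½ = 52.60 / 26.3 = 2 half-lives
C = C₀ × (1/2)^2 = 4.439 × 0.2500 = 1.110 mg/L
(1.110 mg/L = 1.110 mcg/mL)

1.1 mcg/mL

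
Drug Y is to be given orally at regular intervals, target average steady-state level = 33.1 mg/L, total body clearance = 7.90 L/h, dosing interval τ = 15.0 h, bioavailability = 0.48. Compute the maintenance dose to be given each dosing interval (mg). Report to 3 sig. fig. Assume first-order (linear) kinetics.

At steady state, F × (Dose/τ) = Css × CL.
Dose = Css × CL × τ / F = 33.1 × 7.900 × 15.0 / 0.48 = 8172 mg

8170 mg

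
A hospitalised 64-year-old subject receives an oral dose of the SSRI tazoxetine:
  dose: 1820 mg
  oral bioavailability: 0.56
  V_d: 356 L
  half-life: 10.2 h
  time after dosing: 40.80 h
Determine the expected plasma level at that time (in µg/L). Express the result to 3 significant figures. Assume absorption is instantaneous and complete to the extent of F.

179 µg/L

Amount reaching circulation = F × Dose = 0.56 × 1820 = 1019 mg
C₀ = F·Dose / Vd = 1019 / 356 = 2.862 mg/L
k = ln2 / t½ = 0.693147 / 10.2 = 0.06796 h⁻¹
t / t½ = 40.80 / 10.2 = 4 half-lives
C = C₀ × (1/2)^4 = 2.862 × 0.06250 = 0.1789 mg/L
Convert: 0.1789 mg/L × 1000 = 178.9 µg/L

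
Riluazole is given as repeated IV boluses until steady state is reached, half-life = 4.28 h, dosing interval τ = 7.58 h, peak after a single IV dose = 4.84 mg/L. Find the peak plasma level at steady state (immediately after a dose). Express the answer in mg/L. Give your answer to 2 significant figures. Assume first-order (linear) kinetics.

k = ln2 / t½ = 0.693147 / 4.28 = 0.1620 h⁻¹
e^(−kτ) = e^(−0.1620 × 7.58) = 0.2929
Accumulation ratio R = 1 / (1 − e^(−kτ)) = 1 / (1 − 0.2929) = 1.414
Steady-state peak = C₀ × R = 4.84 × 1.414 = 6.844 mg/L

6.8 mg/L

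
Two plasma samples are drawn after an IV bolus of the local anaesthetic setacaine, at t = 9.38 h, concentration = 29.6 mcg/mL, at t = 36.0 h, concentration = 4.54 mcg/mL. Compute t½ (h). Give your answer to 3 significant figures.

k = ln(C₁/C₂) / (t₂ − t₁) = ln(29.6/4.54) / (36.0 − 9.38)
  = 1.875 / 26.62 = 0.07044 h⁻¹
t½ = ln2 / k = 0.693147 / 0.07044 = 9.840 h

9.84 h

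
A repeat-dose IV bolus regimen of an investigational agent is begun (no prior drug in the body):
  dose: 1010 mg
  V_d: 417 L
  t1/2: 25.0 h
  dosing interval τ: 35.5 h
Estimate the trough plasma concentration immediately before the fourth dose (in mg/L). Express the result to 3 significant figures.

C₀ per dose = Dose / Vd = 1010 / 417 = 2.422 mg/L
k = ln2 / t½ = 0.693147 / 25.0 = 0.02773 h⁻¹
Fraction remaining after one interval: r = e^(−kτ) = e^(−0.02773 × 35.5) = 0.3737
Before dose 4, 3 doses have been given (aged 1τ, 2τ, 3τ).
C_trough = C₀ × (r + r² + … + r^3) = C₀ × r(1−r^3)/(1−r)
        = 2.422 × 0.3737 × (1 − 0.05219) / (1 − 0.3737) = 1.370 mg/L

1.37 mg/L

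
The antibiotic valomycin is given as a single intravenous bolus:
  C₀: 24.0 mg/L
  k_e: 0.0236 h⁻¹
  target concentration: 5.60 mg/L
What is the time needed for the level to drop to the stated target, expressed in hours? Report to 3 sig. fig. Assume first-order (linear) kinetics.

t = ln(C₀ / C) / k = ln(24.00 / 5.60) / 0.02360
  = ln(4.286) / 0.02360 = 1.455 / 0.02360 = 61.65 h

61.7 h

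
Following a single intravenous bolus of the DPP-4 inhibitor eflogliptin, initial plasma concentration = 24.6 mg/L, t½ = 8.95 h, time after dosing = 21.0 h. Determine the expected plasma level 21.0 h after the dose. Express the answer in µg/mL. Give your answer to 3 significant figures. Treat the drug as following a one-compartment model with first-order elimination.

4.84 µg/mL

k = ln2 / t½ = 0.693147 / 8.95 = 0.07745 h⁻¹
C = C₀ · e^(−k·t) = 24.60 × e^(−0.07745 × 21.0)
  = 24.60 × 0.1966 = 4.836 mg/L
(4.836 mg/L = 4.836 µg/mL)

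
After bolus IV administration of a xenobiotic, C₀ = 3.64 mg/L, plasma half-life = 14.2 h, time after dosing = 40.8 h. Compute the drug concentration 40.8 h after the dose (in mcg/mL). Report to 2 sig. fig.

k = ln2 / t½ = 0.693147 / 14.2 = 0.04881 h⁻¹
C = C₀ · e^(−k·t) = 3.640 × e^(−0.04881 × 40.8)
  = 3.640 × 0.1365 = 0.4969 mg/L
(0.4969 mg/L = 0.4969 mcg/mL)

0.50 mcg/mL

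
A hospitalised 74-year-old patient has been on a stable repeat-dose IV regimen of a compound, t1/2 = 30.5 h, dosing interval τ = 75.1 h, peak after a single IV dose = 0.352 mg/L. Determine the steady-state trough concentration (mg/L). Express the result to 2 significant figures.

k = ln2 / t½ = 0.693147 / 30.5 = 0.02273 h⁻¹
e^(−kτ) = e^(−0.02273 × 75.1) = 0.1814
Accumulation ratio R = 1 / (1 − e^(−kτ)) = 1 / (1 − 0.1814) = 1.222
Steady-state trough = C₀ × R × e^(−kτ) = 0.352 × 1.222 × 0.1814 = 0.07803 mg/L

0.078 mg/L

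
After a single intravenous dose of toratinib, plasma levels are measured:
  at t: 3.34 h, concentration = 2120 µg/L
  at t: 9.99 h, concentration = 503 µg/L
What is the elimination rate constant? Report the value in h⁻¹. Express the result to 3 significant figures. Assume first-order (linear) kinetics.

k = ln(C₁/C₂) / (t₂ − t₁) = ln(2120/503) / (9.99 − 3.34)
  = 1.439 / 6.650 = 0.2164 h⁻¹

0.216 h⁻¹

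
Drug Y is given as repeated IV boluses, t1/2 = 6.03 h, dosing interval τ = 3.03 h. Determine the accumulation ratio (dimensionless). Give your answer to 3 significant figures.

k = ln2 / t½ = 0.693147 / 6.03 = 0.1149 h⁻¹
e^(−kτ) = e^(−0.1149 × 3.03) = 0.7060
Accumulation ratio R = 1 / (1 − e^(−kτ)) = 1 / (1 − 0.7060) = 3.401

3.40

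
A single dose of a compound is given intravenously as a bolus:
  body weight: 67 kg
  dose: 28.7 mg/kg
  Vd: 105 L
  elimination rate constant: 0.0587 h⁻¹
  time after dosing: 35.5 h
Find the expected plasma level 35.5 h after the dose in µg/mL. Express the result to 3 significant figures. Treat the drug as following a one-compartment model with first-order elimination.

2.28 µg/mL

Total dose = 28.7 × 67 = 1923 mg
C₀ = Dose / Vd = 1923 / 105 = 18.31 mg/L
C = C₀ · e^(−k·t) = 18.31 × e^(−0.05870 × 35.5)
  = 18.31 × 0.1245 = 2.280 mg/L
(2.280 mg/L = 2.280 µg/mL)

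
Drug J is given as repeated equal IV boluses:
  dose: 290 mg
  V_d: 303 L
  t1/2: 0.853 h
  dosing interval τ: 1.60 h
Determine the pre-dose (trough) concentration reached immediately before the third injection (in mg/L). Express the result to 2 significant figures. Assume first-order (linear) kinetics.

C₀ per dose = Dose / Vd = 290 / 303 = 0.9571 mg/L
k = ln2 / t½ = 0.693147 / 0.853 = 0.8126 h⁻¹
Fraction remaining after one interval: r = e^(−kτ) = e^(−0.8126 × 1.60) = 0.2725
Before dose 3, 2 doses have been given (aged 1τ, 2τ).
C_trough = C₀ × (r + r²) = 0.9571 × (0.2725 + 0.07426) = 0.3319 mg/L

0.33 mg/L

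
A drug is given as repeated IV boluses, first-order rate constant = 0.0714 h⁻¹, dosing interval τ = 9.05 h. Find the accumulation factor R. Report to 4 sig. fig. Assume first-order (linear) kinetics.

e^(−kτ) = e^(−0.07140 × 9.05) = 0.5240
Accumulation ratio R = 1 / (1 − e^(−kτ)) = 1 / (1 − 0.5240) = 2.101

2.101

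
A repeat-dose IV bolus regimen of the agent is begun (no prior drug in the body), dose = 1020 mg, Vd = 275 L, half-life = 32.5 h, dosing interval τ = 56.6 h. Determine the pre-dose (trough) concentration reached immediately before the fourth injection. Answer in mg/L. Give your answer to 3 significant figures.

C₀ per dose = Dose / Vd = 1020 / 275 = 3.709 mg/L
k = ln2 / t½ = 0.693147 / 32.5 = 0.02133 h⁻¹
Fraction remaining after one interval: r = e^(−kτ) = e^(−0.02133 × 56.6) = 0.2990
Before dose 4, 3 doses have been given (aged 1τ, 2τ, 3τ).
C_trough = C₀ × (r + r² + … + r^3) = C₀ × r(1−r^3)/(1−r)
        = 3.709 × 0.2990 × (1 − 0.02673) / (1 − 0.2990) = 1.540 mg/L

1.54 mg/L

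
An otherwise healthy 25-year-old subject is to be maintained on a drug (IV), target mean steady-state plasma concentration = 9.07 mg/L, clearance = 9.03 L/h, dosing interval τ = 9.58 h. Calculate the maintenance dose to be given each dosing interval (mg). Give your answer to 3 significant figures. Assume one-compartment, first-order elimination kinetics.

At steady state, Dose/τ = Css × CL.
Dose = Css × CL × τ = 9.07 × 9.030 × 9.58 = 784.6 mg

785 mg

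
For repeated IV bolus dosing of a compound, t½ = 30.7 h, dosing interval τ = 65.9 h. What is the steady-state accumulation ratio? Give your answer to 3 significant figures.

1.29

k = ln2 / t½ = 0.693147 / 30.7 = 0.02258 h⁻¹
e^(−kτ) = e^(−0.02258 × 65.9) = 0.2258
Accumulation ratio R = 1 / (1 − e^(−kτ)) = 1 / (1 − 0.2258) = 1.292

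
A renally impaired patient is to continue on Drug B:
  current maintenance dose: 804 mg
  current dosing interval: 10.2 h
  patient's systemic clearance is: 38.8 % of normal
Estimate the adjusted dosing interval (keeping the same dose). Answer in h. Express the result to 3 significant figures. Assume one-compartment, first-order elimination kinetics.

26.3 h

To keep the same average steady-state level, dosing rate must scale with clearance.
CL ratio = 38.8 / 100 = 0.3880
New interval (same dose) = 10.2 / 0.3880 = 26.29 h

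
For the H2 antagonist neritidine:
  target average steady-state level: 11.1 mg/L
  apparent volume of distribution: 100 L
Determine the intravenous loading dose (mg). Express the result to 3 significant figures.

LD = Css × Vd = 11.1 × 100 = 1110 mg

1110 mg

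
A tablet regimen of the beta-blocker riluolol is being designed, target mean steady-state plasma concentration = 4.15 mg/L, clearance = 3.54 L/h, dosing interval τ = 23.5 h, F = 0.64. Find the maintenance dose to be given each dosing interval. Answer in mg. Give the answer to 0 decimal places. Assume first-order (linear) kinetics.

At steady state, F × (Dose/τ) = Css × CL.
Dose = Css × CL × τ / F = 4.15 × 3.540 × 23.5 / 0.64 = 539.4 mg

539 mg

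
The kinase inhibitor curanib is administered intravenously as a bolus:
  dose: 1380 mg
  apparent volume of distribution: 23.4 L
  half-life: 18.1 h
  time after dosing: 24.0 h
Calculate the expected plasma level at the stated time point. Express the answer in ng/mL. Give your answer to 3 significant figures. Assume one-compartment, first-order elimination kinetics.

23500 ng/mL

C₀ = Dose / Vd = 1380 / 23.4 = 58.97 mg/L
k = ln2 / t½ = 0.693147 / 18.1 = 0.03830 h⁻¹
C = C₀ · e^(−k·t) = 58.97 × e^(−0.03830 × 24.0)
  = 58.97 × 0.3988 = 23.52 mg/L
Convert: 23.52 mg/L × 1000 = 23520 ng/mL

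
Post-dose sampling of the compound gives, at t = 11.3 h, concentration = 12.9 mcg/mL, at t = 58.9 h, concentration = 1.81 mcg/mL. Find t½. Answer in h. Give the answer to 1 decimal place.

k = ln(C₁/C₂) / (t₂ − t₁) = ln(12.9/1.81) / (58.9 − 11.3)
  = 1.964 / 47.60 = 0.04126 h⁻¹
t½ = ln2 / k = 0.693147 / 0.04126 = 16.80 h

16.8 h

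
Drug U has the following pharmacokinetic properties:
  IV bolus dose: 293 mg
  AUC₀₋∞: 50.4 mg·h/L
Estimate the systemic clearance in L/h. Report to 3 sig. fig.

CL = Dose / AUC = 293 / 50.4 = 5.813 L/h

5.81 L/h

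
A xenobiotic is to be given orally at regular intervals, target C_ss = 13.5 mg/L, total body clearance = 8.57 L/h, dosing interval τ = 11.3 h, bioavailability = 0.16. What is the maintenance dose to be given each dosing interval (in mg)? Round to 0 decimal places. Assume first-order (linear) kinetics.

At steady state, F × (Dose/τ) = Css × CL.
Dose = Css × CL × τ / F = 13.5 × 8.570 × 11.3 / 0.16 = 8171 mg

8171 mg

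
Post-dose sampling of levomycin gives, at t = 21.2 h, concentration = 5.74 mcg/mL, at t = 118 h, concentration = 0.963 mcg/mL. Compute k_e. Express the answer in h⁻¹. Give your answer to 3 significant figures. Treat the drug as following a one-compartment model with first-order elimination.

0.0184 h⁻¹

k = ln(C₁/C₂) / (t₂ − t₁) = ln(5.74/0.963) / (118 − 21.2)
  = 1.785 / 96.80 = 0.01844 h⁻¹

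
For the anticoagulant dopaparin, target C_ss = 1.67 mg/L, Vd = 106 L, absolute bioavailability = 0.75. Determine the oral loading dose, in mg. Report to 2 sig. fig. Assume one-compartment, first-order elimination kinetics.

240 mg

LD = Css × Vd / F = 1.67 × 106 / 0.75 = 236.0 mg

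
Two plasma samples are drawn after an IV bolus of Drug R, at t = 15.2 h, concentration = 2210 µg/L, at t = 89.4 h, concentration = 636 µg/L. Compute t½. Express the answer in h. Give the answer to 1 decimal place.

k = ln(C₁/C₂) / (t₂ − t₁) = ln(2210/636) / (89.4 − 15.2)
  = 1.246 / 74.20 = 0.01679 h⁻¹
t½ = ln2 / k = 0.693147 / 0.01679 = 41.28 h

41.3 h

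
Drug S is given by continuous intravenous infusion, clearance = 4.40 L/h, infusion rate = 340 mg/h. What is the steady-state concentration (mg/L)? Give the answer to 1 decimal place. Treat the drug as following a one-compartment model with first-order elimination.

77.3 mg/L

At steady state Css = R₀ / CL = 340 / 4.400 = 77.27 mg/L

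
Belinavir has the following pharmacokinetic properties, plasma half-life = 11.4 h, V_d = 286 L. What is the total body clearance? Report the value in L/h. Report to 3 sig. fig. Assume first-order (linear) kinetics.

17.4 L/h

k = ln2 / t½ = 0.693147 / 11.4 = 0.06080 h⁻¹
CL = k × Vd = 0.06080 × 286 = 17.39 L/h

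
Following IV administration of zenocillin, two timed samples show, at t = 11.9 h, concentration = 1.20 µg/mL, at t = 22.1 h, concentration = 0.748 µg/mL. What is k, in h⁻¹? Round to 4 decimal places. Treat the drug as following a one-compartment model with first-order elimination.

k = ln(C₁/C₂) / (t₂ − t₁) = ln(1.20/0.748) / (22.1 − 11.9)
  = 0.4727 / 10.20 = 0.04634 h⁻¹

0.0463 h⁻¹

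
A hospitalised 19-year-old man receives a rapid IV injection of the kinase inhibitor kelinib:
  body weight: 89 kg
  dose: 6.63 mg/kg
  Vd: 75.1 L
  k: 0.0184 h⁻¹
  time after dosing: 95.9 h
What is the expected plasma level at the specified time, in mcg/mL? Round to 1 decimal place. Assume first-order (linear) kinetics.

1.3 mcg/mL

Total dose = 6.63 × 89 = 590.1 mg
C₀ = Dose / Vd = 590.1 / 75.1 = 7.858 mg/L
C = C₀ · e^(−k·t) = 7.858 × e^(−0.01840 × 95.9)
  = 7.858 × 0.1713 = 1.346 mg/L
(1.346 mg/L = 1.346 mcg/mL)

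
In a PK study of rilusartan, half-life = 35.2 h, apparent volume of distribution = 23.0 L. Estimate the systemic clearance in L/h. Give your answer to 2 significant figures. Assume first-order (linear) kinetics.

0.45 L/h

k = ln2 / t½ = 0.693147 / 35.2 = 0.01969 h⁻¹
CL = k × Vd = 0.01969 × 23.0 = 0.4529 L/h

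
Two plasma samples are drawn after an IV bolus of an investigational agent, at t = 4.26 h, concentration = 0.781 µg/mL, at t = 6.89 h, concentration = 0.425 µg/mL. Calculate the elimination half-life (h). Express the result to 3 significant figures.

3.00 h

k = ln(C₁/C₂) / (t₂ − t₁) = ln(0.781/0.425) / (6.89 − 4.26)
  = 0.6085 / 2.630 = 0.2314 h⁻¹
t½ = ln2 / k = 0.693147 / 0.2314 = 2.995 h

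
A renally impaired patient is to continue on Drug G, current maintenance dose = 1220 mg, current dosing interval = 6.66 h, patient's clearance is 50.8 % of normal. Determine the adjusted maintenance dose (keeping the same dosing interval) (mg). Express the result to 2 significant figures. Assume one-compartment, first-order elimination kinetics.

To keep the same average steady-state level, dosing rate must scale with clearance.
CL ratio = 50.8 / 100 = 0.5080
New dose (same interval) = 1220 × 0.5080 = 619.8 mg

620 mg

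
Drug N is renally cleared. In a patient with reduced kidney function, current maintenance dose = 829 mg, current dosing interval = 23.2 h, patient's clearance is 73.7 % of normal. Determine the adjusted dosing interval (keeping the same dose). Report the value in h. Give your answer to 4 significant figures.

To keep the same average steady-state level, dosing rate must scale with clearance.
CL ratio = 73.7 / 100 = 0.7370
New interval (same dose) = 23.2 / 0.7370 = 31.48 h

31.48 h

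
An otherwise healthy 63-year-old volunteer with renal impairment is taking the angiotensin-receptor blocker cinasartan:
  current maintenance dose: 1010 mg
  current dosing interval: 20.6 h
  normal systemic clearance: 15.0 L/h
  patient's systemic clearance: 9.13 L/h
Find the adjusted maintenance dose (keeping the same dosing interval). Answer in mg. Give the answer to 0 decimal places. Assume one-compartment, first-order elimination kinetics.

To keep the same average steady-state level, dosing rate must scale with clearance.
CL ratio = 9.13 / 15.0 = 0.6087
New dose (same interval) = 1010 × 0.6087 = 614.8 mg

615 mg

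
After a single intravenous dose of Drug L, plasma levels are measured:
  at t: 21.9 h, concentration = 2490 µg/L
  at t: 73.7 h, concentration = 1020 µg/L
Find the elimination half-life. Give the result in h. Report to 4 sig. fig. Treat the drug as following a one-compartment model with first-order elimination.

k = ln(C₁/C₂) / (t₂ − t₁) = ln(2490/1020) / (73.7 − 21.9)
  = 0.8925 / 51.80 = 0.01723 h⁻¹
t½ = ln2 / k = 0.693147 / 0.01723 = 40.23 h

40.23 h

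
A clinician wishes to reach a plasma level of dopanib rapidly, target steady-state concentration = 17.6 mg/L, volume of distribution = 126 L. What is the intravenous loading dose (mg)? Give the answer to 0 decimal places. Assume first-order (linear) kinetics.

2218 mg

LD = Css × Vd = 17.6 × 126 = 2218 mg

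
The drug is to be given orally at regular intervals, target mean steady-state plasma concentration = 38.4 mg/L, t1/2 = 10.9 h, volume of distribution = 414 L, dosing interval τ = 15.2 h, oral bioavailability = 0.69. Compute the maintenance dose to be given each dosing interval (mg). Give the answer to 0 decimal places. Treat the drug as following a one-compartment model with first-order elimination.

22270 mg

k = ln2 / t½ = 0.693147 / 10.9 = 0.06359 h⁻¹
CL = k × Vd = 0.06359 × 414 = 26.33 L/h
At steady state, F × (Dose/τ) = Css × CL.
Dose = Css × CL × τ / F = 38.4 × 26.33 × 15.2 / 0.69 = 22270 mg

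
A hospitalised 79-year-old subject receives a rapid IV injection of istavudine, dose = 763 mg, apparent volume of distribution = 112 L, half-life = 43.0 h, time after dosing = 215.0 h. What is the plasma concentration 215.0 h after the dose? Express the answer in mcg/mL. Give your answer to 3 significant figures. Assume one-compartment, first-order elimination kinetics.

C₀ = Dose / Vd = 763.0 / 112 = 6.813 mg/L
k = ln2 / t½ = 0.693147 / 43.0 = 0.01612 h⁻¹
t / t½ = 215.0 / 43.0 = 5 half-lives
C = C₀ × (1/2)^5 = 6.813 × 0.03125 = 0.2129 mg/L
(0.2129 mg/L = 0.2129 mcg/mL)

0.213 mcg/mL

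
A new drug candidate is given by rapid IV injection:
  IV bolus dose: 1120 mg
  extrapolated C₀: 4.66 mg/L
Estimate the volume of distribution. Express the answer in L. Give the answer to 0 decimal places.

Vd = Dose / C₀ = 1120 / 4.66 = 240.3 L

240 L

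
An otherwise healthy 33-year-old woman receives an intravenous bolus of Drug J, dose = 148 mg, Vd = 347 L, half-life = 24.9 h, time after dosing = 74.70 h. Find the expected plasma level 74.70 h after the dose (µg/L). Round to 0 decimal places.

C₀ = Dose / Vd = 148.0 / 347 = 0.4265 mg/L
k = ln2 / t½ = 0.693147 / 24.9 = 0.02784 h⁻¹
t / t½ = 74.70 / 24.9 = 3 half-lives
C = C₀ × (1/2)^3 = 0.4265 × 0.1250 = 0.05331 mg/L
Convert: 0.05331 mg/L × 1000 = 53.31 µg/L

53 µg/L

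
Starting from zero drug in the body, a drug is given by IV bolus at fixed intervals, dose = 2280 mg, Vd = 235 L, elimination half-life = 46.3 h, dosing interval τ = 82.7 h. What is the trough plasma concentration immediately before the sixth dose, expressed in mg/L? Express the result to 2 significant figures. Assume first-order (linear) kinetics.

4.0 mg/L

C₀ per dose = Dose / Vd = 2280 / 235 = 9.702 mg/L
k = ln2 / t½ = 0.693147 / 46.3 = 0.01497 h⁻¹
Fraction remaining after one interval: r = e^(−kτ) = e^(−0.01497 × 82.7) = 0.2900
Before dose 6, 5 doses have been given (aged 1τ, 2τ, 3τ, 4τ, 5τ).
C_trough = C₀ × (r + r² + … + r^5) = C₀ × r(1−r^5)/(1−r)
        = 9.702 × 0.2900 × (1 − 0.002051) / (1 − 0.2900) = 3.955 mg/L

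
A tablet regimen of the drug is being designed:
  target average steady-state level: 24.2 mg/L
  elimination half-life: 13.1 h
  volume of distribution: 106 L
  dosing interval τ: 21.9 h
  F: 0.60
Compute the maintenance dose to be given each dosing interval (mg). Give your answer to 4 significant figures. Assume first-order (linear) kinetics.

k = ln2 / t½ = 0.693147 / 13.1 = 0.05291 h⁻¹
CL = k × Vd = 0.05291 × 106 = 5.608 L/h
At steady state, F × (Dose/τ) = Css × CL.
Dose = Css × CL × τ / F = 24.2 × 5.608 × 21.9 / 0.60 = 4954 mg

4954 mg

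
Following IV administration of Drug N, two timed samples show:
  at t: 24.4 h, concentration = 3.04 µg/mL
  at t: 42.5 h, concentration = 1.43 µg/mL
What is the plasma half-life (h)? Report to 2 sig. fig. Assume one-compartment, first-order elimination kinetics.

k = ln(C₁/C₂) / (t₂ − t₁) = ln(3.04/1.43) / (42.5 − 24.4)
  = 0.7542 / 18.10 = 0.04167 h⁻¹
t½ = ln2 / k = 0.693147 / 0.04167 = 16.63 h

17 h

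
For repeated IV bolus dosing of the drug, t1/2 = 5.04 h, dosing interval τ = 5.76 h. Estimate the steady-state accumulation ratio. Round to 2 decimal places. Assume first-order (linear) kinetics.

k = ln2 / t½ = 0.693147 / 5.04 = 0.1375 h⁻¹
e^(−kτ) = e^(−0.1375 × 5.76) = 0.4529
Accumulation ratio R = 1 / (1 − e^(−kτ)) = 1 / (1 − 0.4529) = 1.828

1.83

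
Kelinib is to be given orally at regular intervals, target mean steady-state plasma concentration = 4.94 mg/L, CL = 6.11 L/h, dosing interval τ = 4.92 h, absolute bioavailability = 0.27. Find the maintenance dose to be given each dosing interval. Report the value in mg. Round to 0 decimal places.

At steady state, F × (Dose/τ) = Css × CL.
Dose = Css × CL × τ / F = 4.94 × 6.110 × 4.92 / 0.27 = 550.0 mg

550 mg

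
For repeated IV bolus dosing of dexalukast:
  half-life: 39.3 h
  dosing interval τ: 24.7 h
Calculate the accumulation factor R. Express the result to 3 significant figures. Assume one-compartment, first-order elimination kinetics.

2.83

k = ln2 / t½ = 0.693147 / 39.3 = 0.01764 h⁻¹
e^(−kτ) = e^(−0.01764 × 24.7) = 0.6468
Accumulation ratio R = 1 / (1 − e^(−kτ)) = 1 / (1 − 0.6468) = 2.831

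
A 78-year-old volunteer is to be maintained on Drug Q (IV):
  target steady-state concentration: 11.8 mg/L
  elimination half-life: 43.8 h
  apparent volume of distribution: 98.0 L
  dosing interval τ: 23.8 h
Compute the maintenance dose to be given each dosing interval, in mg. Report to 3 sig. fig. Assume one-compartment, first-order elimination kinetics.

k = ln2 / t½ = 0.693147 / 43.8 = 0.01583 h⁻¹
CL = k × Vd = 0.01583 × 98.0 = 1.551 L/h
At steady state, Dose/τ = Css × CL.
Dose = Css × CL × τ = 11.8 × 1.551 × 23.8 = 435.6 mg

436 mg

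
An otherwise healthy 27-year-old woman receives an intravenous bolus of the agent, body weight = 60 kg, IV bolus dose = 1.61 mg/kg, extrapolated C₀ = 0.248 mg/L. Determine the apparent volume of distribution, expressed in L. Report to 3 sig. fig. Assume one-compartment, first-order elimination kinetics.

390 L

Dose = 1.61 × 60 = 96.60 mg
Vd = Dose / C₀ = 96.60 / 0.248 = 389.5 L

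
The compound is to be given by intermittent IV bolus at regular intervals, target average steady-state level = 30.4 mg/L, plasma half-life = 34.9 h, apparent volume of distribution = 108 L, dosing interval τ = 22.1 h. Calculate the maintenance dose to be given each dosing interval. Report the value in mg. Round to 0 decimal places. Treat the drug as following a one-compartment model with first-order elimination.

k = ln2 / t½ = 0.693147 / 34.9 = 0.01986 h⁻¹
CL = k × Vd = 0.01986 × 108 = 2.145 L/h
At steady state, Dose/τ = Css × CL.
Dose = Css × CL × τ = 30.4 × 2.145 × 22.1 = 1441 mg

1441 mg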